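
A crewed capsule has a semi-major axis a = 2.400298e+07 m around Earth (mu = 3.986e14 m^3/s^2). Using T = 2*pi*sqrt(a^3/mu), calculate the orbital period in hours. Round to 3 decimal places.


Step 1: a^3 / mu = 1.382915e+22 / 3.986e14 = 3.469431e+07
Step 2: sqrt(3.469431e+07) = 5890.1872 s
Step 3: T = 2*pi * 5890.1872 = 37009.14 s
Step 4: T in hours = 37009.14 / 3600 = 10.280 hours

10.280


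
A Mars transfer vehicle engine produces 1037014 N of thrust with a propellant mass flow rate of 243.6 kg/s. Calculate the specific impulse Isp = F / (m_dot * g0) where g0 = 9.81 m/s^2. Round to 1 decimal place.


Step 1: m_dot * g0 = 243.6 * 9.81 = 2389.72
Step 2: Isp = 1037014 / 2389.72 = 433.9 s

433.9


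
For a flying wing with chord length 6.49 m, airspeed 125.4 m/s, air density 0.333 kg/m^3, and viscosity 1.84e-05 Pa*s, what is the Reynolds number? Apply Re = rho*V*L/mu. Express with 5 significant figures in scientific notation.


Step 1: Numerator = rho * V * L = 0.333 * 125.4 * 6.49 = 271.010718
Step 2: Re = 271.010718 / 1.84e-05
Step 3: Re = 1.4729e+07

1.4729e+07


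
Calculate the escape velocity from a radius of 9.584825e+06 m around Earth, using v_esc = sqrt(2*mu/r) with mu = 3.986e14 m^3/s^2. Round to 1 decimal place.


Step 1: 2*mu/r = 2 * 3.986e14 / 9.584825e+06 = 83173140.8763
Step 2: v_esc = sqrt(83173140.8763) = 9119.9 m/s

9119.9


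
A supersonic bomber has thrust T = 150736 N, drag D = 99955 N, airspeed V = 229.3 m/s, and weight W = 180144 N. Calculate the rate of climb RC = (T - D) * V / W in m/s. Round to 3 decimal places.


Step 1: Excess thrust = T - D = 150736 - 99955 = 50781 N
Step 2: Excess power = 50781 * 229.3 = 11644083.3 W
Step 3: RC = 11644083.3 / 180144 = 64.638 m/s

64.638


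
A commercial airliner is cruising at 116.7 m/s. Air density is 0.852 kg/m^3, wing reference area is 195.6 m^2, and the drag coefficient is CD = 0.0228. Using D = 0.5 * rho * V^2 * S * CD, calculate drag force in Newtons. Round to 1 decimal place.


Step 1: Dynamic pressure q = 0.5 * 0.852 * 116.7^2 = 5801.6471 Pa
Step 2: Drag D = q * S * CD = 5801.6471 * 195.6 * 0.0228
Step 3: D = 25873.5 N

25873.5


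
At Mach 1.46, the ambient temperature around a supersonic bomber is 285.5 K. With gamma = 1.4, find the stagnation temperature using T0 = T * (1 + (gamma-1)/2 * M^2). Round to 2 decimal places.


Step 1: (gamma-1)/2 = 0.2
Step 2: M^2 = 2.1316
Step 3: 1 + 0.2 * 2.1316 = 1.42632
Step 4: T0 = 285.5 * 1.42632 = 407.21 K

407.21


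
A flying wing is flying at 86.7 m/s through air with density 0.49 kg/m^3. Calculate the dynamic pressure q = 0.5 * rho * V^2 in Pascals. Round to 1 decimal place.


Step 1: V^2 = 86.7^2 = 7516.89
Step 2: q = 0.5 * 0.49 * 7516.89
Step 3: q = 1841.6 Pa

1841.6


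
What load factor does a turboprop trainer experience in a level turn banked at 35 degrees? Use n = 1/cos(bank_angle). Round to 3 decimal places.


Step 1: Convert 35 degrees to radians = 0.610865
Step 2: cos(35 deg) = 0.819152
Step 3: n = 1 / 0.819152 = 1.221

1.221


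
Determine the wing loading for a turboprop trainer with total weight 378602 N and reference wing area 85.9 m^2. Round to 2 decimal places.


Step 1: Wing loading = W / S = 378602 / 85.9
Step 2: Wing loading = 4407.47 N/m^2

4407.47


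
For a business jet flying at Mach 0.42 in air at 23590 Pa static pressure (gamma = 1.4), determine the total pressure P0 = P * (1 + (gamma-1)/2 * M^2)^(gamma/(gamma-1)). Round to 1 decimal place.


Step 1: (gamma-1)/2 * M^2 = 0.2 * 0.1764 = 0.03528
Step 2: 1 + 0.03528 = 1.03528
Step 3: Exponent gamma/(gamma-1) = 3.5
Step 4: P0 = 23590 * 1.03528^3.5 = 26633.6 Pa

26633.6


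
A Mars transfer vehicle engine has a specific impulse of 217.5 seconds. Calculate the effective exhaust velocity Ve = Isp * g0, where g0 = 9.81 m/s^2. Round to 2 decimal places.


Step 1: Ve = Isp * g0 = 217.5 * 9.81
Step 2: Ve = 2133.68 m/s

2133.68


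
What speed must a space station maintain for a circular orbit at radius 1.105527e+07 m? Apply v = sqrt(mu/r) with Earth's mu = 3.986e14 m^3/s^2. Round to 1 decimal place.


Step 1: mu / r = 3.986e14 / 1.105527e+07 = 36055202.6319
Step 2: v = sqrt(36055202.6319) = 6004.6 m/s

6004.6


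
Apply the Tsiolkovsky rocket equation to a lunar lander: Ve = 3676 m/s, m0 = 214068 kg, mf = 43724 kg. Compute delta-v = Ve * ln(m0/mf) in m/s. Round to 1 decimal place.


Step 1: Mass ratio m0/mf = 214068 / 43724 = 4.895892
Step 2: ln(4.895892) = 1.588397
Step 3: delta-v = 3676 * 1.588397 = 5838.9 m/s

5838.9


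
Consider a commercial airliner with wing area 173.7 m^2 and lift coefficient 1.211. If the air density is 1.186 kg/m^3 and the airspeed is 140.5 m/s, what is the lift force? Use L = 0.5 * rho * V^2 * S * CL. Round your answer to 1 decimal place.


Step 1: Calculate dynamic pressure q = 0.5 * 1.186 * 140.5^2 = 0.5 * 1.186 * 19740.25 = 11705.9682 Pa
Step 2: Multiply by wing area and lift coefficient: L = 11705.9682 * 173.7 * 1.211
Step 3: L = 2033326.685 * 1.211 = 2462358.6 N

2462358.6


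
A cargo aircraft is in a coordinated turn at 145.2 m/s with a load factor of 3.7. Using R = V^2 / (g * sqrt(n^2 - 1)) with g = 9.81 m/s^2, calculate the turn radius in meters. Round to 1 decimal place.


Step 1: V^2 = 145.2^2 = 21083.04
Step 2: n^2 - 1 = 3.7^2 - 1 = 12.69
Step 3: sqrt(12.69) = 3.562303
Step 4: R = 21083.04 / (9.81 * 3.562303) = 603.3 m

603.3


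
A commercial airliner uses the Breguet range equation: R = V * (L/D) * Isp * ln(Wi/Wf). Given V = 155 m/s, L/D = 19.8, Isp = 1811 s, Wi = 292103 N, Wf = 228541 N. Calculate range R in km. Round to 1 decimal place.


Step 1: Coefficient = V * (L/D) * Isp = 155 * 19.8 * 1811 = 5557959.0 m
Step 2: Wi/Wf = 292103 / 228541 = 1.278121
Step 3: ln(1.278121) = 0.245391
Step 4: R = 5557959.0 * 0.245391 = 1363872.3 m = 1363.9 km

1363.9


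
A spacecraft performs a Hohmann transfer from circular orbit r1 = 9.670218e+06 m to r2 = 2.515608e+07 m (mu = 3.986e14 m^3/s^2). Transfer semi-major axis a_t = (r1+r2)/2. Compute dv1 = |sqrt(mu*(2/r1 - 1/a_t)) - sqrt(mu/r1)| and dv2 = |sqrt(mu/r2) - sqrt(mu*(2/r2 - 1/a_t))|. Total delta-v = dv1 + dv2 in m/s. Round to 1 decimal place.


Step 1: Transfer semi-major axis a_t = (9.670218e+06 + 2.515608e+07) / 2 = 1.741315e+07 m
Step 2: v1 (circular at r1) = sqrt(mu/r1) = 6420.23 m/s
Step 3: v_t1 = sqrt(mu*(2/r1 - 1/a_t)) = 7716.73 m/s
Step 4: dv1 = |7716.73 - 6420.23| = 1296.5 m/s
Step 5: v2 (circular at r2) = 3980.59 m/s, v_t2 = 2966.38 m/s
Step 6: dv2 = |3980.59 - 2966.38| = 1014.21 m/s
Step 7: Total delta-v = 1296.5 + 1014.21 = 2310.7 m/s

2310.7


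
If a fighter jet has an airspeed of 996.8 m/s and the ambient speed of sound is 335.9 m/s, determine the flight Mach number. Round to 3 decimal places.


Step 1: M = V / a = 996.8 / 335.9
Step 2: M = 2.968

2.968


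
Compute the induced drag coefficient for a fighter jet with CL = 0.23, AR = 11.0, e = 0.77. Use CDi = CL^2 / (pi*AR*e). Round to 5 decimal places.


Step 1: CL^2 = 0.23^2 = 0.0529
Step 2: pi * AR * e = 3.14159 * 11.0 * 0.77 = 26.60929
Step 3: CDi = 0.0529 / 26.60929 = 0.00199

0.00199


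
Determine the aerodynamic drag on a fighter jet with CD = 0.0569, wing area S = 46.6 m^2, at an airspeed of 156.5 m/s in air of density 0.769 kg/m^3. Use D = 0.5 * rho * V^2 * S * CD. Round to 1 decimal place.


Step 1: Dynamic pressure q = 0.5 * 0.769 * 156.5^2 = 9417.2701 Pa
Step 2: Drag D = q * S * CD = 9417.2701 * 46.6 * 0.0569
Step 3: D = 24970.3 N

24970.3


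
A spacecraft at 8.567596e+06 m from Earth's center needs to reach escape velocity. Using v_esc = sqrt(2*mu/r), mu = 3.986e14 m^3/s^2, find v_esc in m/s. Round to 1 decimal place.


Step 1: 2*mu/r = 2 * 3.986e14 / 8.567596e+06 = 93048271.6505
Step 2: v_esc = sqrt(93048271.6505) = 9646.2 m/s

9646.2


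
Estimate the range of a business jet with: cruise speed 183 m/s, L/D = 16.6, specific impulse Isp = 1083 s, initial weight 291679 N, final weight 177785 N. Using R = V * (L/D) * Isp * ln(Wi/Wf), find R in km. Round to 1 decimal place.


Step 1: Coefficient = V * (L/D) * Isp = 183 * 16.6 * 1083 = 3289937.4 m
Step 2: Wi/Wf = 291679 / 177785 = 1.640628
Step 3: ln(1.640628) = 0.495079
Step 4: R = 3289937.4 * 0.495079 = 1628778.7 m = 1628.8 km

1628.8


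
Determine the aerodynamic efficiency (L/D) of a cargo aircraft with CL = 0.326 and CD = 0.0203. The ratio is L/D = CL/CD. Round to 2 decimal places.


Step 1: L/D = CL / CD = 0.326 / 0.0203
Step 2: L/D = 16.06

16.06


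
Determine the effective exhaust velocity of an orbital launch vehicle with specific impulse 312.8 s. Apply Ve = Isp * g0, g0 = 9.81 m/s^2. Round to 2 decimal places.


Step 1: Ve = Isp * g0 = 312.8 * 9.81
Step 2: Ve = 3068.57 m/s

3068.57


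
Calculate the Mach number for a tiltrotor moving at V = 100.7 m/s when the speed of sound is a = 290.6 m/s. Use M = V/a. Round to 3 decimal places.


Step 1: M = V / a = 100.7 / 290.6
Step 2: M = 0.347

0.347


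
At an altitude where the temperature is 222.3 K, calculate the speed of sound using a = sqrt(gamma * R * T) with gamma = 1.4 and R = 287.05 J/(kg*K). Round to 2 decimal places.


Step 1: gamma * R * T = 1.4 * 287.05 * 222.3 = 89335.701
Step 2: a = sqrt(89335.701) = 298.89 m/s

298.89


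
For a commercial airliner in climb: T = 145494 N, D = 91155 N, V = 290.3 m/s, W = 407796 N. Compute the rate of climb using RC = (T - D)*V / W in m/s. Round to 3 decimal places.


Step 1: Excess thrust = T - D = 145494 - 91155 = 54339 N
Step 2: Excess power = 54339 * 290.3 = 15774611.7 W
Step 3: RC = 15774611.7 / 407796 = 38.683 m/s

38.683


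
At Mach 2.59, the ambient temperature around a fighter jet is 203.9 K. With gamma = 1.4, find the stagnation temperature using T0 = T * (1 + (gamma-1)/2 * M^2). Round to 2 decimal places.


Step 1: (gamma-1)/2 = 0.2
Step 2: M^2 = 6.7081
Step 3: 1 + 0.2 * 6.7081 = 2.34162
Step 4: T0 = 203.9 * 2.34162 = 477.46 K

477.46


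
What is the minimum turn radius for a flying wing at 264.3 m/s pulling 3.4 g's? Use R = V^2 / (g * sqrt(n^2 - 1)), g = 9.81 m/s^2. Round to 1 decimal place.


Step 1: V^2 = 264.3^2 = 69854.49
Step 2: n^2 - 1 = 3.4^2 - 1 = 10.56
Step 3: sqrt(10.56) = 3.249615
Step 4: R = 69854.49 / (9.81 * 3.249615) = 2191.3 m

2191.3


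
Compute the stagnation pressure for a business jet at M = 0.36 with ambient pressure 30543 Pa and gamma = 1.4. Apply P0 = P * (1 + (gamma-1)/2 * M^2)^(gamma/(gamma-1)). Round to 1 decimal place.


Step 1: (gamma-1)/2 * M^2 = 0.2 * 0.1296 = 0.02592
Step 2: 1 + 0.02592 = 1.02592
Step 3: Exponent gamma/(gamma-1) = 3.5
Step 4: P0 = 30543 * 1.02592^3.5 = 33404.8 Pa

33404.8


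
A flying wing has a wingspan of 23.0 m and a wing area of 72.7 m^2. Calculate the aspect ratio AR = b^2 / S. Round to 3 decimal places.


Step 1: b^2 = 23.0^2 = 529.0
Step 2: AR = 529.0 / 72.7 = 7.276

7.276


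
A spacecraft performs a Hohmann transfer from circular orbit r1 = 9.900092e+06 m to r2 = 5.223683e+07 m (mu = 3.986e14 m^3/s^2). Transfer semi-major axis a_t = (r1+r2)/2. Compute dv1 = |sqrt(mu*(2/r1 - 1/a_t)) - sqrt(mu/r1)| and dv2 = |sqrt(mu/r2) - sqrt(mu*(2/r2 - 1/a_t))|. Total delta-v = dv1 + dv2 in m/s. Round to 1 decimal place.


Step 1: Transfer semi-major axis a_t = (9.900092e+06 + 5.223683e+07) / 2 = 3.106846e+07 m
Step 2: v1 (circular at r1) = sqrt(mu/r1) = 6345.25 m/s
Step 3: v_t1 = sqrt(mu*(2/r1 - 1/a_t)) = 8227.68 m/s
Step 4: dv1 = |8227.68 - 6345.25| = 1882.43 m/s
Step 5: v2 (circular at r2) = 2762.36 m/s, v_t2 = 1559.34 m/s
Step 6: dv2 = |2762.36 - 1559.34| = 1203.02 m/s
Step 7: Total delta-v = 1882.43 + 1203.02 = 3085.5 m/s

3085.5


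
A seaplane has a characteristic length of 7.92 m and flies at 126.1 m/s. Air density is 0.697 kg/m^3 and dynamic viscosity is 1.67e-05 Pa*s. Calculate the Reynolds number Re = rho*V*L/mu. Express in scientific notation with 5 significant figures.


Step 1: Numerator = rho * V * L = 0.697 * 126.1 * 7.92 = 696.102264
Step 2: Re = 696.102264 / 1.67e-05
Step 3: Re = 4.1683e+07

4.1683e+07


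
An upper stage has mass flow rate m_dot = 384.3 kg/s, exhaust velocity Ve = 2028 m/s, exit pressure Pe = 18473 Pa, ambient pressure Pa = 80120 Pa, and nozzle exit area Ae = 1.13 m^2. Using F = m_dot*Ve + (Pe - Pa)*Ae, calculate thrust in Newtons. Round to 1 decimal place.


Step 1: Momentum thrust = m_dot * Ve = 384.3 * 2028 = 779360.4 N
Step 2: Pressure thrust = (Pe - Pa) * Ae = (18473 - 80120) * 1.13 = -69661.11 N
Step 3: Total thrust F = 779360.4 + -69661.11 = 709699.3 N

709699.3


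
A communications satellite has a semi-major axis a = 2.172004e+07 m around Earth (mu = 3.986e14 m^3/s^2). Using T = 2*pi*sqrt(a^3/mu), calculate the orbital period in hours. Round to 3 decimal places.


Step 1: a^3 / mu = 1.024665e+22 / 3.986e14 = 2.570660e+07
Step 2: sqrt(2.570660e+07) = 5070.1672 s
Step 3: T = 2*pi * 5070.1672 = 31856.8 s
Step 4: T in hours = 31856.8 / 3600 = 8.849 hours

8.849


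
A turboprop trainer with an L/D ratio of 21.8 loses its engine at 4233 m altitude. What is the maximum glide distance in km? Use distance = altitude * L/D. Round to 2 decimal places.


Step 1: Glide distance = altitude * L/D = 4233 * 21.8 = 92279.4 m
Step 2: Convert to km: 92279.4 / 1000 = 92.28 km

92.28


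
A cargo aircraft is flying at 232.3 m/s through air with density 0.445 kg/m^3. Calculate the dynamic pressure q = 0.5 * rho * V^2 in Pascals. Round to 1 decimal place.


Step 1: V^2 = 232.3^2 = 53963.29
Step 2: q = 0.5 * 0.445 * 53963.29
Step 3: q = 12006.8 Pa

12006.8


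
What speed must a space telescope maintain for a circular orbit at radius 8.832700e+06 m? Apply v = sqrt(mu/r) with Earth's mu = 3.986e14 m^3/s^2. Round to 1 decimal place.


Step 1: mu / r = 3.986e14 / 8.832700e+06 = 45127763.8774
Step 2: v = sqrt(45127763.8774) = 6717.7 m/s

6717.7


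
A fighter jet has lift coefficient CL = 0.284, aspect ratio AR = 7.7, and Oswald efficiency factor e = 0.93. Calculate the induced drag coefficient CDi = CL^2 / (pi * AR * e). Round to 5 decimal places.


Step 1: CL^2 = 0.284^2 = 0.080656
Step 2: pi * AR * e = 3.14159 * 7.7 * 0.93 = 22.496945
Step 3: CDi = 0.080656 / 22.496945 = 0.00359

0.00359


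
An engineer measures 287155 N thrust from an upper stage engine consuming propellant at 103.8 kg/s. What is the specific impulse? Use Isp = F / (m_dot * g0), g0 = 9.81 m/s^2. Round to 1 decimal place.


Step 1: m_dot * g0 = 103.8 * 9.81 = 1018.28
Step 2: Isp = 287155 / 1018.28 = 282.0 s

282.0


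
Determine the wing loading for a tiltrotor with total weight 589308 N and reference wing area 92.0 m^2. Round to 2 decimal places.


Step 1: Wing loading = W / S = 589308 / 92.0
Step 2: Wing loading = 6405.52 N/m^2

6405.52


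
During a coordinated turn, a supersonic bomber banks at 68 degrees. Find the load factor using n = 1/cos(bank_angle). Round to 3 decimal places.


Step 1: Convert 68 degrees to radians = 1.186824
Step 2: cos(68 deg) = 0.374607
Step 3: n = 1 / 0.374607 = 2.669

2.669


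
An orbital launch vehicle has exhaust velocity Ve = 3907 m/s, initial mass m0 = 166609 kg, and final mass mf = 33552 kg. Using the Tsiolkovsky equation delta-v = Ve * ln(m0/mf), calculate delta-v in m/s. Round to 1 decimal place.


Step 1: Mass ratio m0/mf = 166609 / 33552 = 4.965695
Step 2: ln(4.965695) = 1.602553
Step 3: delta-v = 3907 * 1.602553 = 6261.2 m/s

6261.2


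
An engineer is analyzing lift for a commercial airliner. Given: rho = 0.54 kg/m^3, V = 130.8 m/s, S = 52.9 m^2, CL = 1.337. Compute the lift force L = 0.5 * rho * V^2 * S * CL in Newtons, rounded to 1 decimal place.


Step 1: Calculate dynamic pressure q = 0.5 * 0.54 * 130.8^2 = 0.5 * 0.54 * 17108.64 = 4619.3328 Pa
Step 2: Multiply by wing area and lift coefficient: L = 4619.3328 * 52.9 * 1.337
Step 3: L = 244362.7051 * 1.337 = 326712.9 N

326712.9


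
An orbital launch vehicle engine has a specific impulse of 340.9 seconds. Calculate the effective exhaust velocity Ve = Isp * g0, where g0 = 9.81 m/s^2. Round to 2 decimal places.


Step 1: Ve = Isp * g0 = 340.9 * 9.81
Step 2: Ve = 3344.23 m/s

3344.23


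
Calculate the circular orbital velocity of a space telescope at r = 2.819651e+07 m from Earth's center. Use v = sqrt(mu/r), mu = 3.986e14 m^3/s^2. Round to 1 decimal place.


Step 1: mu / r = 3.986e14 / 2.819651e+07 = 14136501.2904
Step 2: v = sqrt(14136501.2904) = 3759.9 m/s

3759.9


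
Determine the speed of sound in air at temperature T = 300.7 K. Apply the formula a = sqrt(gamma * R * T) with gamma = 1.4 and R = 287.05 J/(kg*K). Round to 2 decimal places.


Step 1: gamma * R * T = 1.4 * 287.05 * 300.7 = 120842.309
Step 2: a = sqrt(120842.309) = 347.62 m/s

347.62


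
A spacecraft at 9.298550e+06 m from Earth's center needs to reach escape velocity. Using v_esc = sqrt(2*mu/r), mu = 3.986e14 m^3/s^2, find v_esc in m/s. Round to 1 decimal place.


Step 1: 2*mu/r = 2 * 3.986e14 / 9.298550e+06 = 85733797.2049
Step 2: v_esc = sqrt(85733797.2049) = 9259.3 m/s

9259.3


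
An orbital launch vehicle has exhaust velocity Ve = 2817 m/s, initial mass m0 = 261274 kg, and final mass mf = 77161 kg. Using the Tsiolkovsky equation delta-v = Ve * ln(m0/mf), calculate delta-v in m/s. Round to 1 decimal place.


Step 1: Mass ratio m0/mf = 261274 / 77161 = 3.386089
Step 2: ln(3.386089) = 1.219676
Step 3: delta-v = 2817 * 1.219676 = 3435.8 m/s

3435.8


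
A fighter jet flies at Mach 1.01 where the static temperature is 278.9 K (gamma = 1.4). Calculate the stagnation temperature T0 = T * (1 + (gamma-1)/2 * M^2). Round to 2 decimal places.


Step 1: (gamma-1)/2 = 0.2
Step 2: M^2 = 1.0201
Step 3: 1 + 0.2 * 1.0201 = 1.20402
Step 4: T0 = 278.9 * 1.20402 = 335.80 K

335.80


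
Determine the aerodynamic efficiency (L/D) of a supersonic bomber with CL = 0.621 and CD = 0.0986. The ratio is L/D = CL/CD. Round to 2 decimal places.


Step 1: L/D = CL / CD = 0.621 / 0.0986
Step 2: L/D = 6.30

6.30


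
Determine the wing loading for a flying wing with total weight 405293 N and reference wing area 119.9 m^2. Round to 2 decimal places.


Step 1: Wing loading = W / S = 405293 / 119.9
Step 2: Wing loading = 3380.26 N/m^2

3380.26


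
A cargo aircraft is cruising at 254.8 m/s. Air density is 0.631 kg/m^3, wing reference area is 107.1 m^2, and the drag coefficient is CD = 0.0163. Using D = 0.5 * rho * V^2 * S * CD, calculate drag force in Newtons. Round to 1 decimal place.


Step 1: Dynamic pressure q = 0.5 * 0.631 * 254.8^2 = 20483.2191 Pa
Step 2: Drag D = q * S * CD = 20483.2191 * 107.1 * 0.0163
Step 3: D = 35758.2 N

35758.2


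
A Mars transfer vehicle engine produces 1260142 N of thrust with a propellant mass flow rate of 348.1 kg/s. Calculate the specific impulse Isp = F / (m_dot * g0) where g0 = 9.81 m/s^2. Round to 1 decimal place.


Step 1: m_dot * g0 = 348.1 * 9.81 = 3414.86
Step 2: Isp = 1260142 / 3414.86 = 369.0 s

369.0


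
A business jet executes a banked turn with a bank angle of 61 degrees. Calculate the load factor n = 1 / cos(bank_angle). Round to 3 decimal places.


Step 1: Convert 61 degrees to radians = 1.064651
Step 2: cos(61 deg) = 0.48481
Step 3: n = 1 / 0.48481 = 2.063

2.063


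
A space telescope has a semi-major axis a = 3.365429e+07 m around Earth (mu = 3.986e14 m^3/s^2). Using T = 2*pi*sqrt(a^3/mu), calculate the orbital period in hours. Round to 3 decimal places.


Step 1: a^3 / mu = 3.811723e+22 / 3.986e14 = 9.562776e+07
Step 2: sqrt(9.562776e+07) = 9778.945 s
Step 3: T = 2*pi * 9778.945 = 61442.92 s
Step 4: T in hours = 61442.92 / 3600 = 17.067 hours

17.067


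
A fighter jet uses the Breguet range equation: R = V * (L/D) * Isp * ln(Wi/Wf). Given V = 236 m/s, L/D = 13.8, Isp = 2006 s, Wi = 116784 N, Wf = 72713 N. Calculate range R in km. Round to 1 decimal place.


Step 1: Coefficient = V * (L/D) * Isp = 236 * 13.8 * 2006 = 6533140.8 m
Step 2: Wi/Wf = 116784 / 72713 = 1.606095
Step 3: ln(1.606095) = 0.473806
Step 4: R = 6533140.8 * 0.473806 = 3095440.6 m = 3095.4 km

3095.4


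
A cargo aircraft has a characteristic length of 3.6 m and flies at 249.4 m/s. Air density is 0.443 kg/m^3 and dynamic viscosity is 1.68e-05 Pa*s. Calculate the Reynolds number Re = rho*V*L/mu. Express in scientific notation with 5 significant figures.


Step 1: Numerator = rho * V * L = 0.443 * 249.4 * 3.6 = 397.74312
Step 2: Re = 397.74312 / 1.68e-05
Step 3: Re = 2.3675e+07

2.3675e+07


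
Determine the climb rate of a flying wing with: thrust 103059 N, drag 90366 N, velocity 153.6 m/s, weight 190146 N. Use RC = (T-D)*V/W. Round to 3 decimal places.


Step 1: Excess thrust = T - D = 103059 - 90366 = 12693 N
Step 2: Excess power = 12693 * 153.6 = 1949644.8 W
Step 3: RC = 1949644.8 / 190146 = 10.253 m/s

10.253


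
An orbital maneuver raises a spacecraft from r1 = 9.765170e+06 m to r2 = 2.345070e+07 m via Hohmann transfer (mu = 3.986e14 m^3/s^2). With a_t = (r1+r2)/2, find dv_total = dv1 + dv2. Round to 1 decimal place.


Step 1: Transfer semi-major axis a_t = (9.765170e+06 + 2.345070e+07) / 2 = 1.660794e+07 m
Step 2: v1 (circular at r1) = sqrt(mu/r1) = 6388.94 m/s
Step 3: v_t1 = sqrt(mu*(2/r1 - 1/a_t)) = 7591.87 m/s
Step 4: dv1 = |7591.87 - 6388.94| = 1202.93 m/s
Step 5: v2 (circular at r2) = 4122.79 m/s, v_t2 = 3161.35 m/s
Step 6: dv2 = |4122.79 - 3161.35| = 961.43 m/s
Step 7: Total delta-v = 1202.93 + 961.43 = 2164.4 m/s

2164.4


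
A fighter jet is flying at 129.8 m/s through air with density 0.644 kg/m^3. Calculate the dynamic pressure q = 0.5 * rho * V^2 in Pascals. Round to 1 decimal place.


Step 1: V^2 = 129.8^2 = 16848.04
Step 2: q = 0.5 * 0.644 * 16848.04
Step 3: q = 5425.1 Pa

5425.1


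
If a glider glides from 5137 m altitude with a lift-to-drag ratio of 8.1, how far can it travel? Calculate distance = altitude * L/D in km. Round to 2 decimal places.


Step 1: Glide distance = altitude * L/D = 5137 * 8.1 = 41609.7 m
Step 2: Convert to km: 41609.7 / 1000 = 41.61 km

41.61


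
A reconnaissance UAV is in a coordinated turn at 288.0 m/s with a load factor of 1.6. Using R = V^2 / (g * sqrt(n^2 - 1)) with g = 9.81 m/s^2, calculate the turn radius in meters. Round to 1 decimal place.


Step 1: V^2 = 288.0^2 = 82944.0
Step 2: n^2 - 1 = 1.6^2 - 1 = 1.56
Step 3: sqrt(1.56) = 1.249
Step 4: R = 82944.0 / (9.81 * 1.249) = 6769.5 m

6769.5


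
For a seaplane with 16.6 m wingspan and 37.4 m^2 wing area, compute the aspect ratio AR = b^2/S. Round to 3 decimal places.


Step 1: b^2 = 16.6^2 = 275.56
Step 2: AR = 275.56 / 37.4 = 7.368

7.368


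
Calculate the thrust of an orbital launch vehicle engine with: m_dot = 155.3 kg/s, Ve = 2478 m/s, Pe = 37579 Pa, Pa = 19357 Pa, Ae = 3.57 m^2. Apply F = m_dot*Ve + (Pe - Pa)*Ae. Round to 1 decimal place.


Step 1: Momentum thrust = m_dot * Ve = 155.3 * 2478 = 384833.4 N
Step 2: Pressure thrust = (Pe - Pa) * Ae = (37579 - 19357) * 3.57 = 65052.54 N
Step 3: Total thrust F = 384833.4 + 65052.54 = 449885.9 N

449885.9


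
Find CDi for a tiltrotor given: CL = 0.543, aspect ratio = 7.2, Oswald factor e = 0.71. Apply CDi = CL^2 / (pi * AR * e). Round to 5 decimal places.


Step 1: CL^2 = 0.543^2 = 0.294849
Step 2: pi * AR * e = 3.14159 * 7.2 * 0.71 = 16.059822
Step 3: CDi = 0.294849 / 16.059822 = 0.01836

0.01836


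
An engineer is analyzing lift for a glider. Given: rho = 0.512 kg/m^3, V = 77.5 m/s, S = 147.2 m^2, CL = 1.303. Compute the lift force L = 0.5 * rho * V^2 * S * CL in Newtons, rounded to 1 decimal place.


Step 1: Calculate dynamic pressure q = 0.5 * 0.512 * 77.5^2 = 0.5 * 0.512 * 6006.25 = 1537.6 Pa
Step 2: Multiply by wing area and lift coefficient: L = 1537.6 * 147.2 * 1.303
Step 3: L = 226334.72 * 1.303 = 294914.1 N

294914.1


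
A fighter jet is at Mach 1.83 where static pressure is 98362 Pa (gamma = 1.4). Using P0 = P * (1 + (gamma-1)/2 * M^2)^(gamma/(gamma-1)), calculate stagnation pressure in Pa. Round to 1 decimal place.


Step 1: (gamma-1)/2 * M^2 = 0.2 * 3.3489 = 0.66978
Step 2: 1 + 0.66978 = 1.66978
Step 3: Exponent gamma/(gamma-1) = 3.5
Step 4: P0 = 98362 * 1.66978^3.5 = 591745.2 Pa

591745.2


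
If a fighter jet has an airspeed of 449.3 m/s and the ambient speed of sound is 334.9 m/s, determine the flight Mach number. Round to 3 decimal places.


Step 1: M = V / a = 449.3 / 334.9
Step 2: M = 1.342

1.342


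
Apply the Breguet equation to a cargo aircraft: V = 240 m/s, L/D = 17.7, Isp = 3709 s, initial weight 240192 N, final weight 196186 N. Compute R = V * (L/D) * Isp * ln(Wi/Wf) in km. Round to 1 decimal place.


Step 1: Coefficient = V * (L/D) * Isp = 240 * 17.7 * 3709 = 15755832.0 m
Step 2: Wi/Wf = 240192 / 196186 = 1.224308
Step 3: ln(1.224308) = 0.202375
Step 4: R = 15755832.0 * 0.202375 = 3188593.0 m = 3188.6 km

3188.6


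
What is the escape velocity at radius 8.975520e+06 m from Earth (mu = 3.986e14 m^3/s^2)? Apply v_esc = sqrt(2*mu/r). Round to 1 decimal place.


Step 1: 2*mu/r = 2 * 3.986e14 / 8.975520e+06 = 88819366.4545
Step 2: v_esc = sqrt(88819366.4545) = 9424.4 m/s

9424.4


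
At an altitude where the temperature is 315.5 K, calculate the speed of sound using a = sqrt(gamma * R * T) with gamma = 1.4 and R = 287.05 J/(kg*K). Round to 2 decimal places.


Step 1: gamma * R * T = 1.4 * 287.05 * 315.5 = 126789.985
Step 2: a = sqrt(126789.985) = 356.08 m/s

356.08


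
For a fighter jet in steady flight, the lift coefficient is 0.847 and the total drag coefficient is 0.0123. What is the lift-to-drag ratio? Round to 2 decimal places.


Step 1: L/D = CL / CD = 0.847 / 0.0123
Step 2: L/D = 68.86

68.86


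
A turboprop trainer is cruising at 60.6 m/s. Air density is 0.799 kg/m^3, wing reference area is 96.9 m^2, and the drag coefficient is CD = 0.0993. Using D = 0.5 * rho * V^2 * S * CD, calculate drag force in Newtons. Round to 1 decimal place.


Step 1: Dynamic pressure q = 0.5 * 0.799 * 60.6^2 = 1467.1078 Pa
Step 2: Drag D = q * S * CD = 1467.1078 * 96.9 * 0.0993
Step 3: D = 14116.8 N

14116.8


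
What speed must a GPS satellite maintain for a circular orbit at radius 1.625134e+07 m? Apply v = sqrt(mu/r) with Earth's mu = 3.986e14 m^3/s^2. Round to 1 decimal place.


Step 1: mu / r = 3.986e14 / 1.625134e+07 = 24527208.2179
Step 2: v = sqrt(24527208.2179) = 4952.5 m/s

4952.5


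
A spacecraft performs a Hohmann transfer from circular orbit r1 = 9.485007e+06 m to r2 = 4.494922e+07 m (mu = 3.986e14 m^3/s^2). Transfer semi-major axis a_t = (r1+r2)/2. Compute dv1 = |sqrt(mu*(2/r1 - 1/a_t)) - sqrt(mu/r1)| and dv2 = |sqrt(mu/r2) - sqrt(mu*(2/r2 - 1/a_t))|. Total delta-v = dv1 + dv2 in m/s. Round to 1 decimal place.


Step 1: Transfer semi-major axis a_t = (9.485007e+06 + 4.494922e+07) / 2 = 2.721711e+07 m
Step 2: v1 (circular at r1) = sqrt(mu/r1) = 6482.61 m/s
Step 3: v_t1 = sqrt(mu*(2/r1 - 1/a_t)) = 8330.86 m/s
Step 4: dv1 = |8330.86 - 6482.61| = 1848.25 m/s
Step 5: v2 (circular at r2) = 2977.88 m/s, v_t2 = 1757.95 m/s
Step 6: dv2 = |2977.88 - 1757.95| = 1219.94 m/s
Step 7: Total delta-v = 1848.25 + 1219.94 = 3068.2 m/s

3068.2


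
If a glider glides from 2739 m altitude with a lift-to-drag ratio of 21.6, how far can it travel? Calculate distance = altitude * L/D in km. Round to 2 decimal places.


Step 1: Glide distance = altitude * L/D = 2739 * 21.6 = 59162.4 m
Step 2: Convert to km: 59162.4 / 1000 = 59.16 km

59.16


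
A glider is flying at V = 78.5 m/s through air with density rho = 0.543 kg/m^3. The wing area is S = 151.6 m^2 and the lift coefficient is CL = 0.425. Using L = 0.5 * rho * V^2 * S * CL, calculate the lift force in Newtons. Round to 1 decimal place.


Step 1: Calculate dynamic pressure q = 0.5 * 0.543 * 78.5^2 = 0.5 * 0.543 * 6162.25 = 1673.0509 Pa
Step 2: Multiply by wing area and lift coefficient: L = 1673.0509 * 151.6 * 0.425
Step 3: L = 253634.5127 * 0.425 = 107794.7 N

107794.7


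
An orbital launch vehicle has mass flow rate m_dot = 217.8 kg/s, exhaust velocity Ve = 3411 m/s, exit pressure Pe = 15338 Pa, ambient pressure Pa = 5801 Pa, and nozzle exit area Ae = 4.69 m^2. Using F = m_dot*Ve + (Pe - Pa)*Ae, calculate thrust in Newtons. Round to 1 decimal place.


Step 1: Momentum thrust = m_dot * Ve = 217.8 * 3411 = 742915.8 N
Step 2: Pressure thrust = (Pe - Pa) * Ae = (15338 - 5801) * 4.69 = 44728.53 N
Step 3: Total thrust F = 742915.8 + 44728.53 = 787644.3 N

787644.3


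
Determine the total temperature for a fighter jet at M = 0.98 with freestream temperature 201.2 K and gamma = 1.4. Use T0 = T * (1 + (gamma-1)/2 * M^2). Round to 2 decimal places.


Step 1: (gamma-1)/2 = 0.2
Step 2: M^2 = 0.9604
Step 3: 1 + 0.2 * 0.9604 = 1.19208
Step 4: T0 = 201.2 * 1.19208 = 239.85 K

239.85


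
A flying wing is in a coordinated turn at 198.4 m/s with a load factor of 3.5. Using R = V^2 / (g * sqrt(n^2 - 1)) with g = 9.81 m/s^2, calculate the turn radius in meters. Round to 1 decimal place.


Step 1: V^2 = 198.4^2 = 39362.56
Step 2: n^2 - 1 = 3.5^2 - 1 = 11.25
Step 3: sqrt(11.25) = 3.354102
Step 4: R = 39362.56 / (9.81 * 3.354102) = 1196.3 m

1196.3


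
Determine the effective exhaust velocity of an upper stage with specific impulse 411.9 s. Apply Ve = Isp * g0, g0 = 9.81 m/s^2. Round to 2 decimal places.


Step 1: Ve = Isp * g0 = 411.9 * 9.81
Step 2: Ve = 4040.74 m/s

4040.74


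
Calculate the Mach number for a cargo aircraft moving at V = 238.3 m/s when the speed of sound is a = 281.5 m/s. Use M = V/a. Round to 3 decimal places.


Step 1: M = V / a = 238.3 / 281.5
Step 2: M = 0.847

0.847


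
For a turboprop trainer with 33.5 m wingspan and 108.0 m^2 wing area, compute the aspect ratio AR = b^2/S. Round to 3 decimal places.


Step 1: b^2 = 33.5^2 = 1122.25
Step 2: AR = 1122.25 / 108.0 = 10.391

10.391


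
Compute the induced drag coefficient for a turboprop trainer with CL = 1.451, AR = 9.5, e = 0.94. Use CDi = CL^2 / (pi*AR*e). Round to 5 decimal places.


Step 1: CL^2 = 1.451^2 = 2.105401
Step 2: pi * AR * e = 3.14159 * 9.5 * 0.94 = 28.054422
Step 3: CDi = 2.105401 / 28.054422 = 0.07505

0.07505


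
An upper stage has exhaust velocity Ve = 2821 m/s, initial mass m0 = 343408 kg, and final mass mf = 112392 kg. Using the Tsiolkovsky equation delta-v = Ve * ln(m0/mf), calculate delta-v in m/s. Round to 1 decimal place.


Step 1: Mass ratio m0/mf = 343408 / 112392 = 3.055449
Step 2: ln(3.055449) = 1.116926
Step 3: delta-v = 2821 * 1.116926 = 3150.8 m/s

3150.8


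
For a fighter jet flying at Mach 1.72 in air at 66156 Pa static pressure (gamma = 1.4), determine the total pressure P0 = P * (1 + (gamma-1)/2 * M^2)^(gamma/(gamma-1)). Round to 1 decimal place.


Step 1: (gamma-1)/2 * M^2 = 0.2 * 2.9584 = 0.59168
Step 2: 1 + 0.59168 = 1.59168
Step 3: Exponent gamma/(gamma-1) = 3.5
Step 4: P0 = 66156 * 1.59168^3.5 = 336561.5 Pa

336561.5


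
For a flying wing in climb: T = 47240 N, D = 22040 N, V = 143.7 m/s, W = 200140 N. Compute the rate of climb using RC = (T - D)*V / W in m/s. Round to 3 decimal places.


Step 1: Excess thrust = T - D = 47240 - 22040 = 25200 N
Step 2: Excess power = 25200 * 143.7 = 3621240.0 W
Step 3: RC = 3621240.0 / 200140 = 18.094 m/s

18.094


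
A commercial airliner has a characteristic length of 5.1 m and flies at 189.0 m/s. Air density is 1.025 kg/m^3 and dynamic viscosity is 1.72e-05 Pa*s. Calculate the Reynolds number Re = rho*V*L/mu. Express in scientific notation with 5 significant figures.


Step 1: Numerator = rho * V * L = 1.025 * 189.0 * 5.1 = 987.9975
Step 2: Re = 987.9975 / 1.72e-05
Step 3: Re = 5.7442e+07

5.7442e+07


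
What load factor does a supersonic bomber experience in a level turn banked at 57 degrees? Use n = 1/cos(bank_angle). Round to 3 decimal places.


Step 1: Convert 57 degrees to radians = 0.994838
Step 2: cos(57 deg) = 0.544639
Step 3: n = 1 / 0.544639 = 1.836

1.836


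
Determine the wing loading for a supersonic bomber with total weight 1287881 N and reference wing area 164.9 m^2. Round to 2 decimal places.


Step 1: Wing loading = W / S = 1287881 / 164.9
Step 2: Wing loading = 7810.07 N/m^2

7810.07


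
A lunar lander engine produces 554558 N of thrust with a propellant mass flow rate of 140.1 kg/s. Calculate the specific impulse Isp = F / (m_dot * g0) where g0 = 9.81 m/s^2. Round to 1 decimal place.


Step 1: m_dot * g0 = 140.1 * 9.81 = 1374.38
Step 2: Isp = 554558 / 1374.38 = 403.5 s

403.5


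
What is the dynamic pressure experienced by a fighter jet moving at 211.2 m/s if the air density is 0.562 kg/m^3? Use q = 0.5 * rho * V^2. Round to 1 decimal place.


Step 1: V^2 = 211.2^2 = 44605.44
Step 2: q = 0.5 * 0.562 * 44605.44
Step 3: q = 12534.1 Pa

12534.1


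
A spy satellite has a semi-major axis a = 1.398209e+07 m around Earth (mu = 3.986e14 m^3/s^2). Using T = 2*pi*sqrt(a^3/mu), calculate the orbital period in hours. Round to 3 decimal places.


Step 1: a^3 / mu = 2.733482e+21 / 3.986e14 = 6.857708e+06
Step 2: sqrt(6.857708e+06) = 2618.7226 s
Step 3: T = 2*pi * 2618.7226 = 16453.92 s
Step 4: T in hours = 16453.92 / 3600 = 4.571 hours

4.571


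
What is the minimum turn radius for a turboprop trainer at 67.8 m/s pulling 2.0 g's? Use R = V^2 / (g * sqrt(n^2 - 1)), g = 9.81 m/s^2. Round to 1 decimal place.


Step 1: V^2 = 67.8^2 = 4596.84
Step 2: n^2 - 1 = 2.0^2 - 1 = 3.0
Step 3: sqrt(3.0) = 1.732051
Step 4: R = 4596.84 / (9.81 * 1.732051) = 270.5 m

270.5


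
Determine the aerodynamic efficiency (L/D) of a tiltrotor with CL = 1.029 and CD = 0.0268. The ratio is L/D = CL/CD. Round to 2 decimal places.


Step 1: L/D = CL / CD = 1.029 / 0.0268
Step 2: L/D = 38.40

38.40


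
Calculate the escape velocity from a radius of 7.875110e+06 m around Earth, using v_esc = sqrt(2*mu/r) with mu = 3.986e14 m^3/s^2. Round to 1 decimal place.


Step 1: 2*mu/r = 2 * 3.986e14 / 7.875110e+06 = 101230332.0208
Step 2: v_esc = sqrt(101230332.0208) = 10061.3 m/s

10061.3


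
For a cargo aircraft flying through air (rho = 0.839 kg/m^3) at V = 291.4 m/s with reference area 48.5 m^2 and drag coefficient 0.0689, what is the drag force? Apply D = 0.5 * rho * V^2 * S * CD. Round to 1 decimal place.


Step 1: Dynamic pressure q = 0.5 * 0.839 * 291.4^2 = 35621.4062 Pa
Step 2: Drag D = q * S * CD = 35621.4062 * 48.5 * 0.0689
Step 3: D = 119034.3 N

119034.3


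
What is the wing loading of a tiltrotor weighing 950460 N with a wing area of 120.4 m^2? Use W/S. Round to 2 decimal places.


Step 1: Wing loading = W / S = 950460 / 120.4
Step 2: Wing loading = 7894.19 N/m^2

7894.19


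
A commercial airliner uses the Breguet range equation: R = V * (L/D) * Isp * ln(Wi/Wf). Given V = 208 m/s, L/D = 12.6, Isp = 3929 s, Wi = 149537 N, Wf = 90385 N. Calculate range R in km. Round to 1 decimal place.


Step 1: Coefficient = V * (L/D) * Isp = 208 * 12.6 * 3929 = 10297123.2 m
Step 2: Wi/Wf = 149537 / 90385 = 1.654445
Step 3: ln(1.654445) = 0.503466
Step 4: R = 10297123.2 * 0.503466 = 5184246.6 m = 5184.2 km

5184.2


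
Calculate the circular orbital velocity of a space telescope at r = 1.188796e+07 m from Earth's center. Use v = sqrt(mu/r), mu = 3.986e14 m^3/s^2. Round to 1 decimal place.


Step 1: mu / r = 3.986e14 / 1.188796e+07 = 33529722.5092
Step 2: v = sqrt(33529722.5092) = 5790.5 m/s

5790.5


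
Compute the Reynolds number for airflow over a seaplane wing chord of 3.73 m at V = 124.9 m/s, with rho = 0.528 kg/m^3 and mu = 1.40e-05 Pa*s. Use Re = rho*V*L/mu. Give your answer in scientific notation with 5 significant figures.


Step 1: Numerator = rho * V * L = 0.528 * 124.9 * 3.73 = 245.983056
Step 2: Re = 245.983056 / 1.40e-05
Step 3: Re = 1.7570e+07

1.7570e+07


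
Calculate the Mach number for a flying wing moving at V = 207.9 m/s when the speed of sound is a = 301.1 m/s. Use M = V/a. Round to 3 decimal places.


Step 1: M = V / a = 207.9 / 301.1
Step 2: M = 0.690

0.690


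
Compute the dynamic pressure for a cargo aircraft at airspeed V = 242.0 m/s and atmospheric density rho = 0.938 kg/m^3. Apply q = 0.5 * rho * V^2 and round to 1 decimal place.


Step 1: V^2 = 242.0^2 = 58564.0
Step 2: q = 0.5 * 0.938 * 58564.0
Step 3: q = 27466.5 Pa

27466.5


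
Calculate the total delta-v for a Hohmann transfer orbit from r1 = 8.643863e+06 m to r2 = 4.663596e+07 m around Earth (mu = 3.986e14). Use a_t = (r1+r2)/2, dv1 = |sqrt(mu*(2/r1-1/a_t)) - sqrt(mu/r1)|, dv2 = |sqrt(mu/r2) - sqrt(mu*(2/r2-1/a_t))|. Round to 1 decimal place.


Step 1: Transfer semi-major axis a_t = (8.643863e+06 + 4.663596e+07) / 2 = 2.763991e+07 m
Step 2: v1 (circular at r1) = sqrt(mu/r1) = 6790.7 m/s
Step 3: v_t1 = sqrt(mu*(2/r1 - 1/a_t)) = 8820.78 m/s
Step 4: dv1 = |8820.78 - 6790.7| = 2030.07 m/s
Step 5: v2 (circular at r2) = 2923.53 m/s, v_t2 = 1634.91 m/s
Step 6: dv2 = |2923.53 - 1634.91| = 1288.62 m/s
Step 7: Total delta-v = 2030.07 + 1288.62 = 3318.7 m/s

3318.7


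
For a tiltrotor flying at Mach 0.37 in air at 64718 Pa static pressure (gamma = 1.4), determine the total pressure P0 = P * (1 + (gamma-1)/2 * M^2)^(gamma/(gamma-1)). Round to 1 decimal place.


Step 1: (gamma-1)/2 * M^2 = 0.2 * 0.1369 = 0.02738
Step 2: 1 + 0.02738 = 1.02738
Step 3: Exponent gamma/(gamma-1) = 3.5
Step 4: P0 = 64718 * 1.02738^3.5 = 71135.1 Pa

71135.1


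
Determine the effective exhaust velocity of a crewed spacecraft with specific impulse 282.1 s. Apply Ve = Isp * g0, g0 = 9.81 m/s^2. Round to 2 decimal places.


Step 1: Ve = Isp * g0 = 282.1 * 9.81
Step 2: Ve = 2767.40 m/s

2767.40


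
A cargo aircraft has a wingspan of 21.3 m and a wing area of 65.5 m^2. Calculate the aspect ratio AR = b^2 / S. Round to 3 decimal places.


Step 1: b^2 = 21.3^2 = 453.69
Step 2: AR = 453.69 / 65.5 = 6.927

6.927


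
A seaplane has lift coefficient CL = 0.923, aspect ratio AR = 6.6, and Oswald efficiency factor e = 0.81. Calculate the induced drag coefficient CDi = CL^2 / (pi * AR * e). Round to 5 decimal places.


Step 1: CL^2 = 0.923^2 = 0.851929
Step 2: pi * AR * e = 3.14159 * 6.6 * 0.81 = 16.794954
Step 3: CDi = 0.851929 / 16.794954 = 0.05073

0.05073


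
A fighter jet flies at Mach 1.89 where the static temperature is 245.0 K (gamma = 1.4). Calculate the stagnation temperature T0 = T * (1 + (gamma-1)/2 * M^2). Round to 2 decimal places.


Step 1: (gamma-1)/2 = 0.2
Step 2: M^2 = 3.5721
Step 3: 1 + 0.2 * 3.5721 = 1.71442
Step 4: T0 = 245.0 * 1.71442 = 420.03 K

420.03


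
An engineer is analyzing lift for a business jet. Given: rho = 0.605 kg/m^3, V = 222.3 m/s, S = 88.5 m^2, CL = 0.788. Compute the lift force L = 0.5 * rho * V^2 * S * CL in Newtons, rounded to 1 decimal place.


Step 1: Calculate dynamic pressure q = 0.5 * 0.605 * 222.3^2 = 0.5 * 0.605 * 49417.29 = 14948.7302 Pa
Step 2: Multiply by wing area and lift coefficient: L = 14948.7302 * 88.5 * 0.788
Step 3: L = 1322962.6249 * 0.788 = 1042494.5 N

1042494.5


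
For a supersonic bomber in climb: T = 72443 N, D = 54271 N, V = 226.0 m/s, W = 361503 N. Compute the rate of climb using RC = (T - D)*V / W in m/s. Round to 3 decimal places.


Step 1: Excess thrust = T - D = 72443 - 54271 = 18172 N
Step 2: Excess power = 18172 * 226.0 = 4106872.0 W
Step 3: RC = 4106872.0 / 361503 = 11.361 m/s

11.361


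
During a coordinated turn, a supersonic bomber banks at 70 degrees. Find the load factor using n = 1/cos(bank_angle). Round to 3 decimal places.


Step 1: Convert 70 degrees to radians = 1.22173
Step 2: cos(70 deg) = 0.34202
Step 3: n = 1 / 0.34202 = 2.924

2.924


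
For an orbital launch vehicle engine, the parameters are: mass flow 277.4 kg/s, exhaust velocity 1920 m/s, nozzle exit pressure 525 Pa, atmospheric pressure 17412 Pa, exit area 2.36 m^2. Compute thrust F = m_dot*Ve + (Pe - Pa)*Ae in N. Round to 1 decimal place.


Step 1: Momentum thrust = m_dot * Ve = 277.4 * 1920 = 532608.0 N
Step 2: Pressure thrust = (Pe - Pa) * Ae = (525 - 17412) * 2.36 = -39853.32 N
Step 3: Total thrust F = 532608.0 + -39853.32 = 492754.7 N

492754.7


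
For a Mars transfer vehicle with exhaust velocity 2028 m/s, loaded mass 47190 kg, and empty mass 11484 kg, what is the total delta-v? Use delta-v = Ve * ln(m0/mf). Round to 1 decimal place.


Step 1: Mass ratio m0/mf = 47190 / 11484 = 4.109195
Step 2: ln(4.109195) = 1.413227
Step 3: delta-v = 2028 * 1.413227 = 2866.0 m/s

2866.0
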